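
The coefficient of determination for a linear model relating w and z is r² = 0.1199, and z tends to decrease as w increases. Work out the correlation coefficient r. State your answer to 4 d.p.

|r| = √0.1199 = 0.3463
The association is negative, so r = −0.3463.

-0.3463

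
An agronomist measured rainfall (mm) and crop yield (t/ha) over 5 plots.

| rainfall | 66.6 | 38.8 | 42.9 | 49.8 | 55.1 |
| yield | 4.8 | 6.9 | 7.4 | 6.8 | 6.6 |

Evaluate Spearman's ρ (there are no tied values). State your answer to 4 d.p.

-0.9000

Rank rainfall: 5, 1, 2, 3, 4
Rank yield: 1, 4, 5, 3, 2
d = rank(rainfall) − rank(yield): 4, -3, -3, 0, 2; Σd² = 38
ρ = 1 − 6Σd² / [n(n²−1)] = 1 − 6×38 / (5×24) = 1 − 228/120 ≈ -0.9000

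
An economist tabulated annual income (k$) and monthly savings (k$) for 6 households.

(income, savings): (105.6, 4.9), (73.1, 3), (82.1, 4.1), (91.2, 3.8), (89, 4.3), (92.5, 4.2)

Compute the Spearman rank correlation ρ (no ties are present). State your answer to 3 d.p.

0.714

Rank income: 6, 1, 2, 4, 3, 5
Rank savings: 6, 1, 3, 2, 5, 4
d = rank(income) − rank(savings): 0, 0, -1, 2, -2, 1; Σd² = 10
ρ = 1 − 6Σd² / [n(n²−1)] = 1 − 6×10 / (6×35) = 1 − 60/210 ≈ 0.714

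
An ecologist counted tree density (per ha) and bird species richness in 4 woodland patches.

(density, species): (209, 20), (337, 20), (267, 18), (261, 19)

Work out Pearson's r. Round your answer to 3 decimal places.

n = 4, Σx = 1074, Σy = 77, Σx² = 296660, Σy² = 1485, Σxy = 20685
nΣxy − ΣxΣy = 82740 − 82698 = 42
nΣx² − (Σx)² = 1186640 − 1153476 = 33164; nΣy² − (Σy)² = 5940 − 5929 = 11
r = 42 / √(33164 × 11) = 42 / 603.9901 ≈ 0.070

0.070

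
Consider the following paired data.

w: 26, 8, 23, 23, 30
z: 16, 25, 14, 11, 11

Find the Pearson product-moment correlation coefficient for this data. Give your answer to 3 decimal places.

n = 5, Σw = 110, Σz = 77, Σw² = 2698, Σz² = 1319, Σwz = 1521
nΣwz − ΣwΣz = 7605 − 8470 = -865
nΣw² − (Σw)² = 13490 − 12100 = 1390; nΣz² − (Σz)² = 6595 − 5929 = 666
r = -865 / √(1390 × 666) = -865 / 962.1538 ≈ -0.899

-0.899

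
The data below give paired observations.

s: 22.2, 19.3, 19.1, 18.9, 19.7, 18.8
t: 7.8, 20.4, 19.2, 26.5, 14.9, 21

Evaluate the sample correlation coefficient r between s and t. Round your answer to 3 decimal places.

-0.900

n = 6, Σs = 118, Σt = 109.8, Σs² = 2328.88, Σt² = 2210.9, Σst = 2122.78
nΣst − ΣsΣt = 12736.68 − 12956.4 = -219.72
nΣs² − (Σs)² = 13973.28 − 13924 = 49.28; nΣt² − (Σt)² = 13265.4 − 12056.04 = 1209.36
r = -219.72 / √(49.28 × 1209.36) = -219.72 / 244.1255 ≈ -0.900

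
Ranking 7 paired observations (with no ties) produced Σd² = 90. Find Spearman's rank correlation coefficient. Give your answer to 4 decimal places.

-0.6071

ρ = 1 − 6Σd² / [n(n²−1)] = 1 − 6×90 / (7×48)
  = 1 − 540/336 = 1 − 1.60714 ≈ -0.6071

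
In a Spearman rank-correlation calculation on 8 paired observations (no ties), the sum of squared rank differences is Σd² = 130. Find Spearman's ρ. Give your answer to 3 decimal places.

-0.548

ρ = 1 − 6Σd² / [n(n²−1)] = 1 − 6×130 / (8×63)
  = 1 − 780/504 = 1 − 1.5476 ≈ -0.548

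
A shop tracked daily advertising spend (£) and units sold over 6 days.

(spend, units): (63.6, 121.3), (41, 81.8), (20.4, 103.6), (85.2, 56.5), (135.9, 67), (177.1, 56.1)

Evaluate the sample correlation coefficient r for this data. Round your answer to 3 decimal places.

-0.679

n = 6, Σx = 523.2, Σy = 486.3, Σx² = 63234.38, Σy² = 42966.35, Σxy = 37036.33
nΣxy − ΣxΣy = 222217.98 − 254432.16 = -32214.18
nΣx² − (Σx)² = 379406.28 − 273738.24 = 105668.04; nΣy² − (Σy)² = 257798.1 − 236487.69 = 21310.41
r = -32214.18 / √(105668.04 × 21310.41) = -32214.18 / 47453.4430 ≈ -0.679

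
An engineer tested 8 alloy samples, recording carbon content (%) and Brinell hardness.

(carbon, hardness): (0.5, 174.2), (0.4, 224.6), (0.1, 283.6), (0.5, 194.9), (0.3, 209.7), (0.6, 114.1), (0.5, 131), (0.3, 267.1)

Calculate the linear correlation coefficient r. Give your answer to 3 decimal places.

n = 8, Σx = 3.2, Σy = 1599.2, Σx² = 1.46, Σy² = 344702.08, Σxy = 579.75
nΣxy − ΣxΣy = 4638 − 5117.44 = -479.44
nΣx² − (Σx)² = 11.68 − 10.24 = 1.44; nΣy² − (Σy)² = 2757616.64 − 2557440.64 = 200176
r = -479.44 / √(1.44 × 200176) = -479.44 / 536.8924 ≈ -0.893

-0.893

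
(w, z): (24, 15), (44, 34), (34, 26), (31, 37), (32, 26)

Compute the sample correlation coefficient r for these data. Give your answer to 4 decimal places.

n = 5, Σw = 165, Σz = 138, Σw² = 5653, Σz² = 4102, Σwz = 4719
nΣwz − ΣwΣz = 23595 − 22770 = 825
nΣw² − (Σw)² = 28265 − 27225 = 1040; nΣz² − (Σz)² = 20510 − 19044 = 1466
r = 825 / √(1040 × 1466) = 825 / 1234.7631 ≈ 0.6681

0.6681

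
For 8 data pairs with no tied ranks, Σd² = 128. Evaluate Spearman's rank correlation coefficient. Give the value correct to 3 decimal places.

ρ = 1 − 6Σd² / [n(n²−1)] = 1 − 6×128 / (8×63)
  = 1 − 768/504 = 1 − 1.5238 ≈ -0.524

-0.524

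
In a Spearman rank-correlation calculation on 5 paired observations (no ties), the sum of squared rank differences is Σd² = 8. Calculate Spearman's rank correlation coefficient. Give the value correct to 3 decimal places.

ρ = 1 − 6Σd² / [n(n²−1)] = 1 − 6×8 / (5×24)
  = 1 − 48/120 = 1 − 0.4000 ≈ 0.600

0.600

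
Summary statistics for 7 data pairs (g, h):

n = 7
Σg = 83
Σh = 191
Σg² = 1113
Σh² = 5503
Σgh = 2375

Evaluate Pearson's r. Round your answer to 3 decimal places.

r = (nΣgh − ΣgΣh) / √[(nΣg² − (Σg)²)(nΣh² − (Σh)²)]
Numerator: 7×2375 − 83×191 = 772
Denominator: √[(7791 − 6889)(38521 − 36481)] = √[902 × 2040] = 1356.4955
r = 772 / 1356.4955 ≈ 0.569

0.569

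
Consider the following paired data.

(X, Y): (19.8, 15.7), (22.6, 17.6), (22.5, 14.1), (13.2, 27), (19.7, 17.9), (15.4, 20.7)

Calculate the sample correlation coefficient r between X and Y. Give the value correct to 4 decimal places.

-0.8957

n = 6, ΣX = 113.2, ΣY = 113, ΣX² = 2208.54, ΣY² = 2232.96, ΣXY = 2053.68
nΣXY − ΣXΣY = 12322.08 − 12791.6 = -469.52
nΣX² − (ΣX)² = 13251.24 − 12814.24 = 437; nΣY² − (ΣY)² = 13397.76 − 12769 = 628.76
r = -469.52 / √(437 × 628.76) = -469.52 / 524.1833 ≈ -0.8957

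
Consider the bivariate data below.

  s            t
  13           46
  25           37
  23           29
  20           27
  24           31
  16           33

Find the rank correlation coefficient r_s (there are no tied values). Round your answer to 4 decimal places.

-0.2000

Rank s: 1, 6, 4, 3, 5, 2
Rank t: 6, 5, 2, 1, 3, 4
d = rank(s) − rank(t): -5, 1, 2, 2, 2, -2; Σd² = 42
ρ = 1 − 6Σd² / [n(n²−1)] = 1 − 6×42 / (6×35) = 1 − 252/210 ≈ -0.2000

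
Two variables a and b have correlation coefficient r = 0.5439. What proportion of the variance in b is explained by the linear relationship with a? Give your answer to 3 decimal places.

0.296

r² = (0.5439)² = 0.296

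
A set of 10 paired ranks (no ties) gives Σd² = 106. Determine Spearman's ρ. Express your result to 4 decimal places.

0.3576

ρ = 1 − 6Σd² / [n(n²−1)] = 1 − 6×106 / (10×99)
  = 1 − 636/990 = 1 − 0.64242 ≈ 0.3576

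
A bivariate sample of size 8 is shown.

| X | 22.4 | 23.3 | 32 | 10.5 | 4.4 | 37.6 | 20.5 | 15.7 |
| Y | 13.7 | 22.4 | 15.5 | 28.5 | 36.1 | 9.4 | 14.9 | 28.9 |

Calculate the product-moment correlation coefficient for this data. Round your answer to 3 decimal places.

n = 8, ΣX = 166.4, ΣY = 169.4, ΣX² = 4278.76, ΣY² = 4190.74, ΣXY = 2895.51
nΣXY − ΣXΣY = 23164.08 − 28188.16 = -5024.08
nΣX² − (ΣX)² = 34230.08 − 27688.96 = 6541.12; nΣY² − (ΣY)² = 33525.92 − 28696.36 = 4829.56
r = -5024.08 / √(6541.12 × 4829.56) = -5024.08 / 5620.5633 ≈ -0.894

-0.894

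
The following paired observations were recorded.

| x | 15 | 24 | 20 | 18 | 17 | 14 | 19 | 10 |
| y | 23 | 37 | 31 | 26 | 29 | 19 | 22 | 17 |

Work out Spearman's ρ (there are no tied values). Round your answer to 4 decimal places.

Rank x: 3, 8, 7, 5, 4, 2, 6, 1
Rank y: 4, 8, 7, 5, 6, 2, 3, 1
d = rank(x) − rank(y): -1, 0, 0, 0, -2, 0, 3, 0; Σd² = 14
ρ = 1 − 6Σd² / [n(n²−1)] = 1 − 6×14 / (8×63) = 1 − 84/504 ≈ 0.8333

0.8333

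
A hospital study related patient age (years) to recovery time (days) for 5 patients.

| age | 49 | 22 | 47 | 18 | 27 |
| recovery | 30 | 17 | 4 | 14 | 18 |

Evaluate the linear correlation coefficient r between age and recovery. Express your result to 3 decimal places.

0.119

n = 5, Σx = 163, Σy = 83, Σx² = 6147, Σy² = 1725, Σxy = 2770
nΣxy − ΣxΣy = 13850 − 13529 = 321
nΣx² − (Σx)² = 30735 − 26569 = 4166; nΣy² − (Σy)² = 8625 − 6889 = 1736
r = 321 / √(4166 × 1736) = 321 / 2689.2705 ≈ 0.119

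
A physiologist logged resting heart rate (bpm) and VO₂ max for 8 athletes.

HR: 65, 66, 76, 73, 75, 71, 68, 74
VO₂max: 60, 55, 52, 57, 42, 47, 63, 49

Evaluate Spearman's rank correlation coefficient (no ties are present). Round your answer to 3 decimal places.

Rank HR: 1, 2, 8, 5, 7, 4, 3, 6
Rank VO₂max: 7, 5, 4, 6, 1, 2, 8, 3
d = rank(HR) − rank(VO₂max): -6, -3, 4, -1, 6, 2, -5, 3; Σd² = 136
ρ = 1 − 6Σd² / [n(n²−1)] = 1 − 6×136 / (8×63) = 1 − 816/504 ≈ -0.619

-0.619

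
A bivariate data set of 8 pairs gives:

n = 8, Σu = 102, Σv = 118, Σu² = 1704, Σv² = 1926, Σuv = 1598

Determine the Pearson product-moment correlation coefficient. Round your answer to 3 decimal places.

0.342

r = (nΣuv − ΣuΣv) / √[(nΣu² − (Σu)²)(nΣv² − (Σv)²)]
Numerator: 8×1598 − 102×118 = 748
Denominator: √[(13632 − 10404)(15408 − 13924)] = √[3228 × 1484] = 2188.6873
r = 748 / 2188.6873 ≈ 0.342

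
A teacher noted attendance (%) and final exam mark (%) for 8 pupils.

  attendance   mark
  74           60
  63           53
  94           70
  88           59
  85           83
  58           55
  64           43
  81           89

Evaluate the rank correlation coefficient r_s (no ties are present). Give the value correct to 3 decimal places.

Rank attendance: 4, 2, 8, 7, 6, 1, 3, 5
Rank mark: 5, 2, 6, 4, 7, 3, 1, 8
d = rank(attendance) − rank(mark): -1, 0, 2, 3, -1, -2, 2, -3; Σd² = 32
ρ = 1 − 6Σd² / [n(n²−1)] = 1 − 6×32 / (8×63) = 1 − 192/504 ≈ 0.619

0.619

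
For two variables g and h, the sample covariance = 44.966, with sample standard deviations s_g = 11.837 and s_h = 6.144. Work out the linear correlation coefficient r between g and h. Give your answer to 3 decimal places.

r = Cov(g,h) / (s_g · s_h) = 44.966 / (11.837 × 6.144)
  = 44.966 / 72.7265 ≈ 0.618

0.618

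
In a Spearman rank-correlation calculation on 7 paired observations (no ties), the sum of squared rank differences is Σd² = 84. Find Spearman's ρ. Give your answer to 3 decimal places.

ρ = 1 − 6Σd² / [n(n²−1)] = 1 − 6×84 / (7×48)
  = 1 − 504/336 = 1 − 1.5000 ≈ -0.500

-0.500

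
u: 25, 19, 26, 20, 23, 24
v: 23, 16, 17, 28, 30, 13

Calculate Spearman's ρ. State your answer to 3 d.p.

Rank u: 5, 1, 6, 2, 3, 4
Rank v: 4, 2, 3, 5, 6, 1
d = rank(u) − rank(v): 1, -1, 3, -3, -3, 3; Σd² = 38
ρ = 1 − 6Σd² / [n(n²−1)] = 1 − 6×38 / (6×35) = 1 − 228/210 ≈ -0.086

-0.086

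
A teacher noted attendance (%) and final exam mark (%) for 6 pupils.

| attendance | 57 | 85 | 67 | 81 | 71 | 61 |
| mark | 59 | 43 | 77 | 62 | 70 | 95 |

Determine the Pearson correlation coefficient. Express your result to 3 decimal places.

n = 6, Σx = 422, Σy = 406, Σx² = 30286, Σy² = 29028, Σxy = 27964
nΣxy − ΣxΣy = 167784 − 171332 = -3548
nΣx² − (Σx)² = 181716 − 178084 = 3632; nΣy² − (Σy)² = 174168 − 164836 = 9332
r = -3548 / √(3632 × 9332) = -3548 / 5821.8403 ≈ -0.609

-0.609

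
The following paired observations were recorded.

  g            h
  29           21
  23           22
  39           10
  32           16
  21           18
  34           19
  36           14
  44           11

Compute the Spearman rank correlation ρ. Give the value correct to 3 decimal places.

-0.786

Rank g: 3, 2, 7, 4, 1, 5, 6, 8
Rank h: 7, 8, 1, 4, 5, 6, 3, 2
d = rank(g) − rank(h): -4, -6, 6, 0, -4, -1, 3, 6; Σd² = 150
ρ = 1 − 6Σd² / [n(n²−1)] = 1 − 6×150 / (8×63) = 1 − 900/504 ≈ -0.786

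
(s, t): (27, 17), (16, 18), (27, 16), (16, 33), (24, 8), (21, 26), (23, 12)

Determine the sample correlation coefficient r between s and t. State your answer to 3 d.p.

n = 7, Σs = 154, Σt = 130, Σs² = 3516, Σt² = 2842, Σst = 2721
nΣst − ΣsΣt = 19047 − 20020 = -973
nΣs² − (Σs)² = 24612 − 23716 = 896; nΣt² − (Σt)² = 19894 − 16900 = 2994
r = -973 / √(896 × 2994) = -973 / 1637.8718 ≈ -0.594

-0.594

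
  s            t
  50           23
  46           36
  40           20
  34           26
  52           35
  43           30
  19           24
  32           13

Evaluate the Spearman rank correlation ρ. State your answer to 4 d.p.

Rank s: 7, 6, 4, 3, 8, 5, 1, 2
Rank t: 3, 8, 2, 5, 7, 6, 4, 1
d = rank(s) − rank(t): 4, -2, 2, -2, 1, -1, -3, 1; Σd² = 40
ρ = 1 − 6Σd² / [n(n²−1)] = 1 − 6×40 / (8×63) = 1 − 240/504 ≈ 0.5238

0.5238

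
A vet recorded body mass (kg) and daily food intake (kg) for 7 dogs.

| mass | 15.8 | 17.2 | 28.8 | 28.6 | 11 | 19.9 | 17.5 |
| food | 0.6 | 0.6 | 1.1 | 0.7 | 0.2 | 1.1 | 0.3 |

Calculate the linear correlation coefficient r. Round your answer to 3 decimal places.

0.690

n = 7, Σx = 138.8, Σy = 4.6, Σx² = 3016.14, Σy² = 3.76, Σxy = 100.84
nΣxy − ΣxΣy = 705.88 − 638.48 = 67.4
nΣx² − (Σx)² = 21112.98 − 19265.44 = 1847.54; nΣy² − (Σy)² = 26.32 − 21.16 = 5.16
r = 67.4 / √(1847.54 × 5.16) = 67.4 / 97.6387 ≈ 0.690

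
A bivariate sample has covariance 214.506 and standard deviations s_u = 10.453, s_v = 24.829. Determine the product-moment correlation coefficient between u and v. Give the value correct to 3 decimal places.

0.826

r = Cov(u,v) / (s_u · s_v) = 214.506 / (10.453 × 24.829)
  = 214.506 / 259.5375 ≈ 0.826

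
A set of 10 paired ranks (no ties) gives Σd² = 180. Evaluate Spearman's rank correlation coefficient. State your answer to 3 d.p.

ρ = 1 − 6Σd² / [n(n²−1)] = 1 − 6×180 / (10×99)
  = 1 − 1080/990 = 1 − 1.0909 ≈ -0.091

-0.091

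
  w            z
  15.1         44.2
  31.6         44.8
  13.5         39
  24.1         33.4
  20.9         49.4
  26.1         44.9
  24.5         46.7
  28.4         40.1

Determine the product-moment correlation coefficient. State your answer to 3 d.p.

0.071

n = 8, Σw = 184.2, Σz = 342.5, Σw² = 4514.46, Σz² = 14842.51, Σwz = 7901.88
nΣwz − ΣwΣz = 63215.04 − 63088.5 = 126.54
nΣw² − (Σw)² = 36115.68 − 33929.64 = 2186.04; nΣz² − (Σz)² = 118740.08 − 117306.25 = 1433.83
r = 126.54 / √(2186.04 × 1433.83) = 126.54 / 1770.4264 ≈ 0.071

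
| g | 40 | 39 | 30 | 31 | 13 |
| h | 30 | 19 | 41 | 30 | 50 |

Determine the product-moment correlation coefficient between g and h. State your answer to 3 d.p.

n = 5, Σg = 153, Σh = 170, Σg² = 5151, Σh² = 6342, Σgh = 4751
nΣgh − ΣgΣh = 23755 − 26010 = -2255
nΣg² − (Σg)² = 25755 − 23409 = 2346; nΣh² − (Σh)² = 31710 − 28900 = 2810
r = -2255 / √(2346 × 2810) = -2255 / 2567.5397 ≈ -0.878

-0.878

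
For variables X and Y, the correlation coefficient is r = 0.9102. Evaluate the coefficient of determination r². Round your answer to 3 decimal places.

0.828

r² = (0.9102)² = 0.828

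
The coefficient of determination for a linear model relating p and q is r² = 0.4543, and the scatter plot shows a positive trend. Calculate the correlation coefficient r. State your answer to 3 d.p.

0.674

|r| = √0.4543 = 0.674
The association is positive, so r = 0.674.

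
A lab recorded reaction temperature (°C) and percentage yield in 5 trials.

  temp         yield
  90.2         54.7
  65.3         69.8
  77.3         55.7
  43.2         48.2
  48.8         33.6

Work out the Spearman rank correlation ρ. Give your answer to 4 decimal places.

Rank temp: 5, 3, 4, 1, 2
Rank yield: 3, 5, 4, 2, 1
d = rank(temp) − rank(yield): 2, -2, 0, -1, 1; Σd² = 10
ρ = 1 − 6Σd² / [n(n²−1)] = 1 − 6×10 / (5×24) = 1 − 60/120 ≈ 0.5000

0.5000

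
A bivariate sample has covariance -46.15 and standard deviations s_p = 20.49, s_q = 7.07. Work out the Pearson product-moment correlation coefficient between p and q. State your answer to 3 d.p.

r = Cov(p,q) / (s_p · s_q) = -46.15 / (20.49 × 7.07)
  = -46.15 / 144.8643 ≈ -0.319

-0.319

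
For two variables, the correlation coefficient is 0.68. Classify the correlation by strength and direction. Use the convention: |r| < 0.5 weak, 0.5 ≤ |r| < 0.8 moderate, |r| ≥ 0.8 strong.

r = 0.68 > 0 so the relationship is positive.
|r| = 0.68, which falls in the moderate range.

moderate positive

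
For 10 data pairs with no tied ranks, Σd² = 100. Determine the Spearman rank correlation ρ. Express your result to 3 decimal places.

0.394

ρ = 1 − 6Σd² / [n(n²−1)] = 1 − 6×100 / (10×99)
  = 1 − 600/990 = 1 − 0.6061 ≈ 0.394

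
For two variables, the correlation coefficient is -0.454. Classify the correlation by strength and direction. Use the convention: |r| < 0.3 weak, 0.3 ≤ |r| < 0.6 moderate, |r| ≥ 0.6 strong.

r = -0.454 < 0 so the relationship is negative.
|r| = 0.454, which falls in the moderate range.

moderate negative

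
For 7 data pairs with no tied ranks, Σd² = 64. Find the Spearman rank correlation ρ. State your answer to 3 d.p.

ρ = 1 − 6Σd² / [n(n²−1)] = 1 − 6×64 / (7×48)
  = 1 − 384/336 = 1 − 1.1429 ≈ -0.143

-0.143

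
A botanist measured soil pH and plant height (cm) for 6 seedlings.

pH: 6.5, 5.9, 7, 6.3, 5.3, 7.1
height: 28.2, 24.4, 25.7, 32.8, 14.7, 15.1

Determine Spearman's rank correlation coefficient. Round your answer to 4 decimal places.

0.2000

Rank pH: 4, 2, 5, 3, 1, 6
Rank height: 5, 3, 4, 6, 1, 2
d = rank(pH) − rank(height): -1, -1, 1, -3, 0, 4; Σd² = 28
ρ = 1 − 6Σd² / [n(n²−1)] = 1 − 6×28 / (6×35) = 1 − 168/210 ≈ 0.2000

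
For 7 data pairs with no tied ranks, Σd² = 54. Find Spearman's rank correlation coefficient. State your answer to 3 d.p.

0.036

ρ = 1 − 6Σd² / [n(n²−1)] = 1 − 6×54 / (7×48)
  = 1 − 324/336 = 1 − 0.9643 ≈ 0.036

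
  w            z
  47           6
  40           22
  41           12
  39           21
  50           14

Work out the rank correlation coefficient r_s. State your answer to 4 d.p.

Rank w: 4, 2, 3, 1, 5
Rank z: 1, 5, 2, 4, 3
d = rank(w) − rank(z): 3, -3, 1, -3, 2; Σd² = 32
ρ = 1 − 6Σd² / [n(n²−1)] = 1 − 6×32 / (5×24) = 1 − 192/120 ≈ -0.6000

-0.6000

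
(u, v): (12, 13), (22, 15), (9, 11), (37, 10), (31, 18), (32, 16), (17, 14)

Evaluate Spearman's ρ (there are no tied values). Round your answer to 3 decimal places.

0.214

Rank u: 2, 4, 1, 7, 5, 6, 3
Rank v: 3, 5, 2, 1, 7, 6, 4
d = rank(u) − rank(v): -1, -1, -1, 6, -2, 0, -1; Σd² = 44
ρ = 1 − 6Σd² / [n(n²−1)] = 1 − 6×44 / (7×48) = 1 − 264/336 ≈ 0.214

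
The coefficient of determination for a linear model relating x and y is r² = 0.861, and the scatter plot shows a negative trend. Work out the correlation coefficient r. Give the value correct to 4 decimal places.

|r| = √0.861 = 0.9279
The association is negative, so r = −0.9279.

-0.9279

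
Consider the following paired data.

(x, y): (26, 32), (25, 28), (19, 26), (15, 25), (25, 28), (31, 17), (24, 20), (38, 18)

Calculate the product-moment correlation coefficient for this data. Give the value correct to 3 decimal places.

-0.498

n = 8, Σx = 203, Σy = 194, Σx² = 5493, Σy² = 4906, Σxy = 4792
nΣxy − ΣxΣy = 38336 − 39382 = -1046
nΣx² − (Σx)² = 43944 − 41209 = 2735; nΣy² − (Σy)² = 39248 − 37636 = 1612
r = -1046 / √(2735 × 1612) = -1046 / 2099.7190 ≈ -0.498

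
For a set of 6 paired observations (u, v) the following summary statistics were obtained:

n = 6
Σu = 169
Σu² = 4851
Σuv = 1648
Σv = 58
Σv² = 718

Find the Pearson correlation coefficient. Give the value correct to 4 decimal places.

r = (nΣuv − ΣuΣv) / √[(nΣu² − (Σu)²)(nΣv² − (Σv)²)]
Numerator: 6×1648 − 169×58 = 86
Denominator: √[(29106 − 28561)(4308 − 3364)] = √[545 × 944] = 717.2726
r = 86 / 717.2726 ≈ 0.1199

0.1199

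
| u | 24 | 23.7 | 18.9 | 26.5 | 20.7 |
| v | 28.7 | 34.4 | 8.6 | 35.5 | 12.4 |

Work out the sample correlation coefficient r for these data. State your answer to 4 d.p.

0.9454

n = 5, Σu = 113.8, Σv = 119.6, Σu² = 2625.64, Σv² = 3495.02, Σuv = 2864.05
nΣuv − ΣuΣv = 14320.25 − 13610.48 = 709.77
nΣu² − (Σu)² = 13128.2 − 12950.44 = 177.76; nΣv² − (Σv)² = 17475.1 − 14304.16 = 3170.94
r = 709.77 / √(177.76 × 3170.94) = 709.77 / 750.7771 ≈ 0.9454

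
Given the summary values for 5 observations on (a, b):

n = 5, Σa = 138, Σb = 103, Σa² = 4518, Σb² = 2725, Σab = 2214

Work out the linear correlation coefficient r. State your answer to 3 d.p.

r = (nΣab − ΣaΣb) / √[(nΣa² − (Σa)²)(nΣb² − (Σb)²)]
Numerator: 5×2214 − 138×103 = -3144
Denominator: √[(22590 − 19044)(13625 − 10609)] = √[3546 × 3016] = 3270.2807
r = -3144 / 3270.2807 ≈ -0.961

-0.961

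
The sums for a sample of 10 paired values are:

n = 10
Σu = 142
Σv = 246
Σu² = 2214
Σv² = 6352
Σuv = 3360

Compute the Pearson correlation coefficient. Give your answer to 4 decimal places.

r = (nΣuv − ΣuΣv) / √[(nΣu² − (Σu)²)(nΣv² − (Σv)²)]
Numerator: 10×3360 − 142×246 = -1332
Denominator: √[(22140 − 20164)(63520 − 60516)] = √[1976 × 3004] = 2436.3711
r = -1332 / 2436.3711 ≈ -0.5467

-0.5467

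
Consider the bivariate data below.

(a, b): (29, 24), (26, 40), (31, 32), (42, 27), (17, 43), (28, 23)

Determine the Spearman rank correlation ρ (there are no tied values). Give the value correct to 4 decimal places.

Rank a: 4, 2, 5, 6, 1, 3
Rank b: 2, 5, 4, 3, 6, 1
d = rank(a) − rank(b): 2, -3, 1, 3, -5, 2; Σd² = 52
ρ = 1 − 6Σd² / [n(n²−1)] = 1 − 6×52 / (6×35) = 1 − 312/210 ≈ -0.4857

-0.4857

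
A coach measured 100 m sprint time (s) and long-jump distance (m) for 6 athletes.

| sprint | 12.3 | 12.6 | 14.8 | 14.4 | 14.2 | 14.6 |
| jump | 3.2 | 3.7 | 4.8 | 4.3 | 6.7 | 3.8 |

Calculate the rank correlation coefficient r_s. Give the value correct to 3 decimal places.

Rank sprint: 1, 2, 6, 4, 3, 5
Rank jump: 1, 2, 5, 4, 6, 3
d = rank(sprint) − rank(jump): 0, 0, 1, 0, -3, 2; Σd² = 14
ρ = 1 − 6Σd² / [n(n²−1)] = 1 − 6×14 / (6×35) = 1 − 84/210 ≈ 0.600

0.600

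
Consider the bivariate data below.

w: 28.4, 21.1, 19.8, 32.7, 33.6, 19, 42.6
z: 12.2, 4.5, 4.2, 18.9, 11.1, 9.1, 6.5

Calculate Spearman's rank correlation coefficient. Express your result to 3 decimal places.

0.357

Rank w: 4, 3, 2, 5, 6, 1, 7
Rank z: 6, 2, 1, 7, 5, 4, 3
d = rank(w) − rank(z): -2, 1, 1, -2, 1, -3, 4; Σd² = 36
ρ = 1 − 6Σd² / [n(n²−1)] = 1 − 6×36 / (7×48) = 1 − 216/336 ≈ 0.357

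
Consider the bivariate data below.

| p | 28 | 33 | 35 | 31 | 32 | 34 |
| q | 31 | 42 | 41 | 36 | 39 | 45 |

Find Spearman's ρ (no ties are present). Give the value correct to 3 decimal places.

0.829

Rank p: 1, 4, 6, 2, 3, 5
Rank q: 1, 5, 4, 2, 3, 6
d = rank(p) − rank(q): 0, -1, 2, 0, 0, -1; Σd² = 6
ρ = 1 − 6Σd² / [n(n²−1)] = 1 − 6×6 / (6×35) = 1 − 36/210 ≈ 0.829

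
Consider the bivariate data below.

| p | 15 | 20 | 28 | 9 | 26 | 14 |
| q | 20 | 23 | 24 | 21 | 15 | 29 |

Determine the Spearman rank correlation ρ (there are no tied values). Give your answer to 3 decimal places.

-0.086

Rank p: 3, 4, 6, 1, 5, 2
Rank q: 2, 4, 5, 3, 1, 6
d = rank(p) − rank(q): 1, 0, 1, -2, 4, -4; Σd² = 38
ρ = 1 − 6Σd² / [n(n²−1)] = 1 − 6×38 / (6×35) = 1 − 228/210 ≈ -0.086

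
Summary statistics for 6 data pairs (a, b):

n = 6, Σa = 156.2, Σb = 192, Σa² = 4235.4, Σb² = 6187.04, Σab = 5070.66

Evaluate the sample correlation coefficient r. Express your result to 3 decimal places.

0.847

r = (nΣab − ΣaΣb) / √[(nΣa² − (Σa)²)(nΣb² − (Σb)²)]
Numerator: 6×5070.66 − 156.2×192 = 433.56
Denominator: √[(25412.4 − 24398.44)(37122.24 − 36864)] = √[1013.96 × 258.24] = 511.7080
r = 433.56 / 511.7080 ≈ 0.847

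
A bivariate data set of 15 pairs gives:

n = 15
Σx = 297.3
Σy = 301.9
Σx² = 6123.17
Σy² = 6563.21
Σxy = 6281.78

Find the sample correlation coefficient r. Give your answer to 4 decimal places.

0.8895

r = (nΣxy − ΣxΣy) / √[(nΣx² − (Σx)²)(nΣy² − (Σy)²)]
Numerator: 15×6281.78 − 297.3×301.9 = 4471.83
Denominator: √[(91847.55 − 88387.29)(98448.15 − 91143.61)] = √[3460.26 × 7304.54] = 5027.4852
r = 4471.83 / 5027.4852 ≈ 0.8895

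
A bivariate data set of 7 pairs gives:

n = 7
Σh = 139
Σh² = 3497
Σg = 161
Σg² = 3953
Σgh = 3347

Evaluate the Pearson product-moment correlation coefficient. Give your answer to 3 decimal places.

0.349

r = (nΣgh − ΣgΣh) / √[(nΣg² − (Σg)²)(nΣh² − (Σh)²)]
Numerator: 7×3347 − 161×139 = 1050
Denominator: √[(27671 − 25921)(24479 − 19321)] = √[1750 × 5158] = 3004.4134
r = 1050 / 3004.4134 ≈ 0.349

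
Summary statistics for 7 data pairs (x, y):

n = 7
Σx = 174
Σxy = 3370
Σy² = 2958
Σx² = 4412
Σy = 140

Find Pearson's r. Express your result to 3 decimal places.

r = (nΣxy − ΣxΣy) / √[(nΣx² − (Σx)²)(nΣy² − (Σy)²)]
Numerator: 7×3370 − 174×140 = -770
Denominator: √[(30884 − 30276)(20706 − 19600)] = √[608 × 1106] = 820.0293
r = -770 / 820.0293 ≈ -0.939

-0.939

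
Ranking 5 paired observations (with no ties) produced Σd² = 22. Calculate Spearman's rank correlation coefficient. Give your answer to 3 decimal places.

ρ = 1 − 6Σd² / [n(n²−1)] = 1 − 6×22 / (5×24)
  = 1 − 132/120 = 1 − 1.1000 ≈ -0.100

-0.100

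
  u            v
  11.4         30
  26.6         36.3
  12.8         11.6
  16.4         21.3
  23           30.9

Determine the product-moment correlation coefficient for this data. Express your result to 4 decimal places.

0.6650

n = 5, Σu = 90.2, Σv = 130.1, Σu² = 1799.32, Σv² = 3760.75, Σuv = 2516.08
nΣuv − ΣuΣv = 12580.4 − 11735.02 = 845.38
nΣu² − (Σu)² = 8996.6 − 8136.04 = 860.56; nΣv² − (Σv)² = 18803.75 − 16926.01 = 1877.74
r = 845.38 / √(860.56 × 1877.74) = 845.38 / 1271.1837 ≈ 0.6650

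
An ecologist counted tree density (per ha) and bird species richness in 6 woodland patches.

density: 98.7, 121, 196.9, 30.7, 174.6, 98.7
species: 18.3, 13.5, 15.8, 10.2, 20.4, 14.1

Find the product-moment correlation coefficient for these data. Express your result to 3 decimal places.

n = 6, Σx = 720.6, Σy = 92.3, Σx² = 104321.64, Σy² = 1485.79, Σxy = 11817.38
nΣxy − ΣxΣy = 70904.28 − 66511.38 = 4392.9
nΣx² − (Σx)² = 625929.84 − 519264.36 = 106665.48; nΣy² − (Σy)² = 8914.74 − 8519.29 = 395.45
r = 4392.9 / √(106665.48 × 395.45) = 4392.9 / 6494.6797 ≈ 0.676

0.676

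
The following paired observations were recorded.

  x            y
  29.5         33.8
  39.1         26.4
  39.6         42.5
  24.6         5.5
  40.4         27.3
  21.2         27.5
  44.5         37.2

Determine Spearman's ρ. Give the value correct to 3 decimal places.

Rank x: 3, 4, 5, 2, 6, 1, 7
Rank y: 5, 2, 7, 1, 3, 4, 6
d = rank(x) − rank(y): -2, 2, -2, 1, 3, -3, 1; Σd² = 32
ρ = 1 − 6Σd² / [n(n²−1)] = 1 − 6×32 / (7×48) = 1 − 192/336 ≈ 0.429

0.429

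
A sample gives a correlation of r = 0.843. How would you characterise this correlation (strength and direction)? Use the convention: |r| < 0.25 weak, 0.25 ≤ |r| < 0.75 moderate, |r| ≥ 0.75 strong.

r = 0.843 > 0 so the relationship is positive.
|r| = 0.843, which falls in the strong range.

strong positive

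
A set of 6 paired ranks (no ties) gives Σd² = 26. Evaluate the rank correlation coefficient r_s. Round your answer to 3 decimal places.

ρ = 1 − 6Σd² / [n(n²−1)] = 1 − 6×26 / (6×35)
  = 1 − 156/210 = 1 − 0.7429 ≈ 0.257

0.257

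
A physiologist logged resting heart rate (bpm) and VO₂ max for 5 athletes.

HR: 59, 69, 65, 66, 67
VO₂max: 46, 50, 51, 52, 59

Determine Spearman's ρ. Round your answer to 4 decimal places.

Rank HR: 1, 5, 2, 3, 4
Rank VO₂max: 1, 2, 3, 4, 5
d = rank(HR) − rank(VO₂max): 0, 3, -1, -1, -1; Σd² = 12
ρ = 1 − 6Σd² / [n(n²−1)] = 1 − 6×12 / (5×24) = 1 − 72/120 ≈ 0.4000

0.4000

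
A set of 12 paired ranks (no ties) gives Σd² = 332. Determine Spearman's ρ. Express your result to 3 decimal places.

ρ = 1 − 6Σd² / [n(n²−1)] = 1 − 6×332 / (12×143)
  = 1 − 1992/1716 = 1 − 1.1608 ≈ -0.161

-0.161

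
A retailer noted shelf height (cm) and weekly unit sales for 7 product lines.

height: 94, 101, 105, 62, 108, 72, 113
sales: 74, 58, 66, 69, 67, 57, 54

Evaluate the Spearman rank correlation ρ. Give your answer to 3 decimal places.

-0.429

Rank height: 3, 4, 5, 1, 6, 2, 7
Rank sales: 7, 3, 4, 6, 5, 2, 1
d = rank(height) − rank(sales): -4, 1, 1, -5, 1, 0, 6; Σd² = 80
ρ = 1 − 6Σd² / [n(n²−1)] = 1 − 6×80 / (7×48) = 1 − 480/336 ≈ -0.429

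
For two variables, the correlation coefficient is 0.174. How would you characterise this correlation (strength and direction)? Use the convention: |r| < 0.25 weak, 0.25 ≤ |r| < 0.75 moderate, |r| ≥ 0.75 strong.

weak positive

r = 0.174 > 0 so the relationship is positive.
|r| = 0.174, which falls in the weak range.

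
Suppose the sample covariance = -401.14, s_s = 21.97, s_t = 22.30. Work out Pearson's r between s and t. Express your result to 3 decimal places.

r = Cov(s,t) / (s_s · s_t) = -401.14 / (21.97 × 22.30)
  = -401.14 / 489.9310 ≈ -0.819

-0.819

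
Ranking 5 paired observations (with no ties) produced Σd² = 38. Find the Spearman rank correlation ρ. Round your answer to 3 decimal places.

-0.900

ρ = 1 − 6Σd² / [n(n²−1)] = 1 − 6×38 / (5×24)
  = 1 − 228/120 = 1 − 1.9000 ≈ -0.900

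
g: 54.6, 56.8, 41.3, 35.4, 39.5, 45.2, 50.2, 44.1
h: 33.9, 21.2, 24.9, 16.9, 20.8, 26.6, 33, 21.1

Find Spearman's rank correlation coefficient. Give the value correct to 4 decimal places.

Rank g: 7, 8, 3, 1, 2, 5, 6, 4
Rank h: 8, 4, 5, 1, 2, 6, 7, 3
d = rank(g) − rank(h): -1, 4, -2, 0, 0, -1, -1, 1; Σd² = 24
ρ = 1 − 6Σd² / [n(n²−1)] = 1 − 6×24 / (8×63) = 1 − 144/504 ≈ 0.7143

0.7143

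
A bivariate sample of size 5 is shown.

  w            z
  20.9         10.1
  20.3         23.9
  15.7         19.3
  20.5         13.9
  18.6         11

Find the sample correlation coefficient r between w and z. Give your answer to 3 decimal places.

-0.251

n = 5, Σw = 96, Σz = 78.2, Σw² = 1861.6, Σz² = 1359.92, Σwz = 1488.82
nΣwz − ΣwΣz = 7444.1 − 7507.2 = -63.1
nΣw² − (Σw)² = 9308 − 9216 = 92; nΣz² − (Σz)² = 6799.6 − 6115.24 = 684.36
r = -63.1 / √(92 × 684.36) = -63.1 / 250.9205 ≈ -0.251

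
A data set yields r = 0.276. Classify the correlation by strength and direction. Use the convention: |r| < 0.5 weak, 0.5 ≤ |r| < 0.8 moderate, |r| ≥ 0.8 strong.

weak positive

r = 0.276 > 0 so the relationship is positive.
|r| = 0.276, which falls in the weak range.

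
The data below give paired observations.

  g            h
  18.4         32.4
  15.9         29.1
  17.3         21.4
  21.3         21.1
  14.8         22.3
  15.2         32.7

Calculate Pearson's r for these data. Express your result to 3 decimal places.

-0.316

n = 6, Σg = 102.9, Σh = 159, Σg² = 1794.43, Σh² = 4366.32, Σgh = 2705.58
nΣgh − ΣgΣh = 16233.48 − 16361.1 = -127.62
nΣg² − (Σg)² = 10766.58 − 10588.41 = 178.17; nΣh² − (Σh)² = 26197.92 − 25281 = 916.92
r = -127.62 / √(178.17 × 916.92) = -127.62 / 404.1876 ≈ -0.316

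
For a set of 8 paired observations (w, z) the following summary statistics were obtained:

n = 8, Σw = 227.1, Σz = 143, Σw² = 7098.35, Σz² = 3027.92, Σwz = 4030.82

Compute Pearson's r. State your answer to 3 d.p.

r = (nΣwz − ΣwΣz) / √[(nΣw² − (Σw)²)(nΣz² − (Σz)²)]
Numerator: 8×4030.82 − 227.1×143 = -228.74
Denominator: √[(56786.8 − 51574.41)(24223.36 − 20449)] = √[5212.39 × 3774.36] = 4435.4748
r = -228.74 / 4435.4748 ≈ -0.052

-0.052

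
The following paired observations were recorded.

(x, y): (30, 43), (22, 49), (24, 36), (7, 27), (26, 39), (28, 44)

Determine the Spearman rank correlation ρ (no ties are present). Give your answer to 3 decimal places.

0.371

Rank x: 6, 2, 3, 1, 4, 5
Rank y: 4, 6, 2, 1, 3, 5
d = rank(x) − rank(y): 2, -4, 1, 0, 1, 0; Σd² = 22
ρ = 1 − 6Σd² / [n(n²−1)] = 1 − 6×22 / (6×35) = 1 − 132/210 ≈ 0.371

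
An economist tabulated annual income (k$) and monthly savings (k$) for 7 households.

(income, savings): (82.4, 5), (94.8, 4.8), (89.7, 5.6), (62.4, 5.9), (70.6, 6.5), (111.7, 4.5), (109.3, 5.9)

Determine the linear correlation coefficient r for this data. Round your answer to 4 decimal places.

-0.5608

n = 7, Σx = 620.9, Σy = 38.2, Σx² = 57124.39, Σy² = 211.52, Σxy = 3343.94
nΣxy − ΣxΣy = 23407.58 − 23718.38 = -310.8
nΣx² − (Σx)² = 399870.73 − 385516.81 = 14353.92; nΣy² − (Σy)² = 1480.64 − 1459.24 = 21.4
r = -310.8 / √(14353.92 × 21.4) = -310.8 / 554.2327 ≈ -0.5608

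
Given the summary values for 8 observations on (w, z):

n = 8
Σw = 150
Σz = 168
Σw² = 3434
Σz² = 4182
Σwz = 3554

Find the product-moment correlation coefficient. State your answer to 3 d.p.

0.634

r = (nΣwz − ΣwΣz) / √[(nΣw² − (Σw)²)(nΣz² − (Σz)²)]
Numerator: 8×3554 − 150×168 = 3232
Denominator: √[(27472 − 22500)(33456 − 28224)] = √[4972 × 5232] = 5100.3435
r = 3232 / 5100.3435 ≈ 0.634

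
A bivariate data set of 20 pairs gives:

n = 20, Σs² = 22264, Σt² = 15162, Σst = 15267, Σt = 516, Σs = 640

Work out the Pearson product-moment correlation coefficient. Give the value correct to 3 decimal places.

r = (nΣst − ΣsΣt) / √[(nΣs² − (Σs)²)(nΣt² − (Σt)²)]
Numerator: 20×15267 − 640×516 = -24900
Denominator: √[(445280 − 409600)(303240 − 266256)] = √[35680 × 36984] = 36326.1493
r = -24900 / 36326.1493 ≈ -0.685

-0.685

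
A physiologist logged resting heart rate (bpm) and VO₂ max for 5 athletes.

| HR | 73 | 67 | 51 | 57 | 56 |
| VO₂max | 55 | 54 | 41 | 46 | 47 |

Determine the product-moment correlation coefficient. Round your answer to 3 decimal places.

0.970

n = 5, Σx = 304, Σy = 243, Σx² = 18804, Σy² = 11947, Σxy = 14978
nΣxy − ΣxΣy = 74890 − 73872 = 1018
nΣx² − (Σx)² = 94020 − 92416 = 1604; nΣy² − (Σy)² = 59735 − 59049 = 686
r = 1018 / √(1604 × 686) = 1018 / 1048.9728 ≈ 0.970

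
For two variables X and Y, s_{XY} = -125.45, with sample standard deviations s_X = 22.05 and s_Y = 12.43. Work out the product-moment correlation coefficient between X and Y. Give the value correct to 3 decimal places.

r = Cov(X,Y) / (s_X · s_Y) = -125.45 / (22.05 × 12.43)
  = -125.45 / 274.0815 ≈ -0.458

-0.458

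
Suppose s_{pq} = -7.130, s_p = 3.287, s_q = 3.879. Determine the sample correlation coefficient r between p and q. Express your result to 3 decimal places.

-0.559

r = Cov(p,q) / (s_p · s_q) = -7.130 / (3.287 × 3.879)
  = -7.130 / 12.7503 ≈ -0.559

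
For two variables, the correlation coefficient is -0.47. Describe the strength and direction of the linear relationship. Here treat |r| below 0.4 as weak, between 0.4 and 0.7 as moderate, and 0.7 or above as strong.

r = -0.47 < 0 so the relationship is negative.
|r| = 0.47, which falls in the moderate range.

moderate negative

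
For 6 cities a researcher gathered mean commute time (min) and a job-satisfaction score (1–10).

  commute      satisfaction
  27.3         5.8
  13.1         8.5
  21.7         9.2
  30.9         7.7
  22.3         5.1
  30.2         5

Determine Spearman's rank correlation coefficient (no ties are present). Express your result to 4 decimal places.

-0.5429

Rank commute: 4, 1, 2, 6, 3, 5
Rank satisfaction: 3, 5, 6, 4, 2, 1
d = rank(commute) − rank(satisfaction): 1, -4, -4, 2, 1, 4; Σd² = 54
ρ = 1 − 6Σd² / [n(n²−1)] = 1 − 6×54 / (6×35) = 1 − 324/210 ≈ -0.5429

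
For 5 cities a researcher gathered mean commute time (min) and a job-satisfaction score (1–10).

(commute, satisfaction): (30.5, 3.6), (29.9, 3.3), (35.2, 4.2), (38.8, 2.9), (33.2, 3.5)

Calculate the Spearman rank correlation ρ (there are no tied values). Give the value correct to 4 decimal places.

Rank commute: 2, 1, 4, 5, 3
Rank satisfaction: 4, 2, 5, 1, 3
d = rank(commute) − rank(satisfaction): -2, -1, -1, 4, 0; Σd² = 22
ρ = 1 − 6Σd² / [n(n²−1)] = 1 − 6×22 / (5×24) = 1 − 132/120 ≈ -0.1000

-0.1000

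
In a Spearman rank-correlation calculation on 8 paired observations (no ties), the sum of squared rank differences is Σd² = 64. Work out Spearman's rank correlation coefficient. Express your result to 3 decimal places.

0.238

ρ = 1 − 6Σd² / [n(n²−1)] = 1 − 6×64 / (8×63)
  = 1 − 384/504 = 1 − 0.7619 ≈ 0.238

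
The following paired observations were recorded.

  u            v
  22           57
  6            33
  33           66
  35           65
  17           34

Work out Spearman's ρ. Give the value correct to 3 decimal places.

0.900

Rank u: 3, 1, 4, 5, 2
Rank v: 3, 1, 5, 4, 2
d = rank(u) − rank(v): 0, 0, -1, 1, 0; Σd² = 2
ρ = 1 − 6Σd² / [n(n²−1)] = 1 − 6×2 / (5×24) = 1 − 12/120 ≈ 0.900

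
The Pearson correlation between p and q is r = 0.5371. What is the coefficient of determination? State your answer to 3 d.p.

0.288

r² = (0.5371)² = 0.288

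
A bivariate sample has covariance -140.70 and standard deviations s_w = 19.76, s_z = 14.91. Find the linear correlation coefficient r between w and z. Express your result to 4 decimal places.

-0.4776

r = Cov(w,z) / (s_w · s_z) = -140.70 / (19.76 × 14.91)
  = -140.70 / 294.6216 ≈ -0.4776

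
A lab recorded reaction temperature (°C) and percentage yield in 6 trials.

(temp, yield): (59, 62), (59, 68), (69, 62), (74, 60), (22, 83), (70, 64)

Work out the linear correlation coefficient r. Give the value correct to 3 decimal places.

-0.961

n = 6, Σx = 353, Σy = 399, Σx² = 22583, Σy² = 26897, Σxy = 22694
nΣxy − ΣxΣy = 136164 − 140847 = -4683
nΣx² − (Σx)² = 135498 − 124609 = 10889; nΣy² − (Σy)² = 161382 − 159201 = 2181
r = -4683 / √(10889 × 2181) = -4683 / 4873.2852 ≈ -0.961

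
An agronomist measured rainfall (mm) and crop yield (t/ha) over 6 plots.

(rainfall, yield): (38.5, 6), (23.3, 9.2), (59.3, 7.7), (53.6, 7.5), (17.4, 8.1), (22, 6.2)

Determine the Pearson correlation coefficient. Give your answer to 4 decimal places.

-0.1294

n = 6, Σx = 214.1, Σy = 44.7, Σx² = 9201.35, Σy² = 340.23, Σxy = 1581.31
nΣxy − ΣxΣy = 9487.86 − 9570.27 = -82.41
nΣx² − (Σx)² = 55208.1 − 45838.81 = 9369.29; nΣy² − (Σy)² = 2041.38 − 1998.09 = 43.29
r = -82.41 / √(9369.29 × 43.29) = -82.41 / 636.8646 ≈ -0.1294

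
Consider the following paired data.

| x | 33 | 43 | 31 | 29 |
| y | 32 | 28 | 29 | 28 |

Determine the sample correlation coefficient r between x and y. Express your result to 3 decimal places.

n = 4, Σx = 136, Σy = 117, Σx² = 4740, Σy² = 3433, Σxy = 3971
nΣxy − ΣxΣy = 15884 − 15912 = -28
nΣx² − (Σx)² = 18960 − 18496 = 464; nΣy² − (Σy)² = 13732 − 13689 = 43
r = -28 / √(464 × 43) = -28 / 141.2515 ≈ -0.198

-0.198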